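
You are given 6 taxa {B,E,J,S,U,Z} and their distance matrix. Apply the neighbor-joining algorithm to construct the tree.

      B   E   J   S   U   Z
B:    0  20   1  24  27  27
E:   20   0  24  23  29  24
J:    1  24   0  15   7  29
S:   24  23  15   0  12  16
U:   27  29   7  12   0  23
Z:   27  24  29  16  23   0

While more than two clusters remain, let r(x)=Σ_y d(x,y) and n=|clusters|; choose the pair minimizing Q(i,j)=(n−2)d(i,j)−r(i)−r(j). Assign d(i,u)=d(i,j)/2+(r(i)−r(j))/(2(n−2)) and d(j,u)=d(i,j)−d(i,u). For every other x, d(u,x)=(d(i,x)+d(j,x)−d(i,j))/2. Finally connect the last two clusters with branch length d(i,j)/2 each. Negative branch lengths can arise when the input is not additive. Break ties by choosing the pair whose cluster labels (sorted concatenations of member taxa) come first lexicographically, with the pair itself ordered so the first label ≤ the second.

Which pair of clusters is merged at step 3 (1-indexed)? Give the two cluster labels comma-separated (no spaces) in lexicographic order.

iteration 1: select B,J (d=1, Q=-171); attach at lengths (27/8, -19/8); label the merged cluster BJ
  updated: d(BJ,E)=43/2, d(BJ,S)=19, d(BJ,U)=33/2, d(BJ,Z)=55/2
iteration 2: select BJ,E (d=43/2, Q=-235/2); attach at lengths (103/12, 155/12); label the merged cluster BEJ
  updated: d(BEJ,S)=41/4, d(BEJ,U)=12, d(BEJ,Z)=15
iteration 3: select BEJ,Z (d=15, Q=-245/4); attach at lengths (53/16, 187/16); label the merged cluster BEJZ
  updated: d(BEJZ,S)=45/8, d(BEJZ,U)=10
iteration 4: select BEJZ,S (d=45/8, Q=-221/8); attach at lengths (29/16, 61/16); label the merged cluster BEJSZ
  updated: d(BEJSZ,U)=131/16
iteration 5: select BEJSZ,U (d=131/16); attach at lengths (131/32, 131/32); label the merged cluster BEJSUZ
final tree: (((((B:27/8,J:-19/8):103/12,E:155/12):53/16,Z:187/16):29/16,S:61/16):131/32,U:131/32)
total length: 821/16

BEJ,Z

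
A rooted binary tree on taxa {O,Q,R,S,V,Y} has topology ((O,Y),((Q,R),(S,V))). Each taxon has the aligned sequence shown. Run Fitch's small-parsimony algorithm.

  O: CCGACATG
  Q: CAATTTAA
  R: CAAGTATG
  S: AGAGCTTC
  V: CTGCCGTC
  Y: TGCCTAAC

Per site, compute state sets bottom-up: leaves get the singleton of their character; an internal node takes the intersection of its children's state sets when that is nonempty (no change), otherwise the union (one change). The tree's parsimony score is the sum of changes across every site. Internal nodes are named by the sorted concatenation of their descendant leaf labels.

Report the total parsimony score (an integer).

site 0, node OY: O={C} ∪ Y={T} → {C,T} (+1)
site 0, node QR: Q={C} ∩ R={C} → {C} (+0)
site 0, node SV: S={A} ∪ V={C} → {A,C} (+1)
site 0, node QRSV: QR={C} ∩ SV={A,C} → {C} (+0)
site 0, node OQRSVY: OY={C,T} ∩ QRSV={C} → {C} (+0)
site 1, node OY: O={C} ∪ Y={G} → {C,G} (+1)
site 1, node QR: Q={A} ∩ R={A} → {A} (+0)
site 1, node SV: S={G} ∪ V={T} → {G,T} (+1)
site 1, node QRSV: QR={A} ∪ SV={G,T} → {A,G,T} (+1)
site 1, node OQRSVY: OY={C,G} ∩ QRSV={A,G,T} → {G} (+0)
site 2, node OY: O={G} ∪ Y={C} → {C,G} (+1)
site 2, node QR: Q={A} ∩ R={A} → {A} (+0)
site 2, node SV: S={A} ∪ V={G} → {A,G} (+1)
site 2, node QRSV: QR={A} ∩ SV={A,G} → {A} (+0)
site 2, node OQRSVY: OY={C,G} ∪ QRSV={A} → {A,C,G} (+1)
site 3, node OY: O={A} ∪ Y={C} → {A,C} (+1)
site 3, node QR: Q={T} ∪ R={G} → {G,T} (+1)
site 3, node SV: S={G} ∪ V={C} → {C,G} (+1)
site 3, node QRSV: QR={G,T} ∩ SV={C,G} → {G} (+0)
site 3, node OQRSVY: OY={A,C} ∪ QRSV={G} → {A,C,G} (+1)
site 4, node OY: O={C} ∪ Y={T} → {C,T} (+1)
site 4, node QR: Q={T} ∩ R={T} → {T} (+0)
site 4, node SV: S={C} ∩ V={C} → {C} (+0)
site 4, node QRSV: QR={T} ∪ SV={C} → {C,T} (+1)
site 4, node OQRSVY: OY={C,T} ∩ QRSV={C,T} → {C,T} (+0)
site 5, node OY: O={A} ∩ Y={A} → {A} (+0)
site 5, node QR: Q={T} ∪ R={A} → {A,T} (+1)
site 5, node SV: S={T} ∪ V={G} → {G,T} (+1)
site 5, node QRSV: QR={A,T} ∩ SV={G,T} → {T} (+0)
site 5, node OQRSVY: OY={A} ∪ QRSV={T} → {A,T} (+1)
site 6, node OY: O={T} ∪ Y={A} → {A,T} (+1)
site 6, node QR: Q={A} ∪ R={T} → {A,T} (+1)
site 6, node SV: S={T} ∩ V={T} → {T} (+0)
site 6, node QRSV: QR={A,T} ∩ SV={T} → {T} (+0)
site 6, node OQRSVY: OY={A,T} ∩ QRSV={T} → {T} (+0)
site 7, node OY: O={G} ∪ Y={C} → {C,G} (+1)
site 7, node QR: Q={A} ∪ R={G} → {A,G} (+1)
site 7, node SV: S={C} ∩ V={C} → {C} (+0)
site 7, node QRSV: QR={A,G} ∪ SV={C} → {A,C,G} (+1)
site 7, node OQRSVY: OY={C,G} ∩ QRSV={A,C,G} → {C,G} (+0)
per-site changes: [2, 3, 3, 4, 2, 3, 2, 3]; total = 22

22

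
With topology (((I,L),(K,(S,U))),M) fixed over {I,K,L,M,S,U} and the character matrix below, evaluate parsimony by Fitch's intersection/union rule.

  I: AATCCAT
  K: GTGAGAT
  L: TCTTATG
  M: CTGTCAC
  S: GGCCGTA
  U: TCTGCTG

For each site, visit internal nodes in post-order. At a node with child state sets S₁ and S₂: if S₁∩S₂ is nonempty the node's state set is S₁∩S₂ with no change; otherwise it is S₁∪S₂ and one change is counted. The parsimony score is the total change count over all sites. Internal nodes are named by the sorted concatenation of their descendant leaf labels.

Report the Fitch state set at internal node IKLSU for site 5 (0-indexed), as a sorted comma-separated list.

[col 0] IL: children I:{A}, L:{T} ∪→ {A,T}; cost 1
[col 0] SU: children S:{G}, U:{T} ∪→ {G,T}; cost 1
[col 0] KSU: children K:{G}, SU:{G,T} ∩→ {G}; cost 0
[col 0] IKLSU: children IL:{A,T}, KSU:{G} ∪→ {A,G,T}; cost 1
[col 0] IKLMSU: children IKLSU:{A,G,T}, M:{C} ∪→ {A,C,G,T}; cost 1
[col 1] IL: children I:{A}, L:{C} ∪→ {A,C}; cost 1
[col 1] SU: children S:{G}, U:{C} ∪→ {C,G}; cost 1
[col 1] KSU: children K:{T}, SU:{C,G} ∪→ {C,G,T}; cost 1
[col 1] IKLSU: children IL:{A,C}, KSU:{C,G,T} ∩→ {C}; cost 0
[col 1] IKLMSU: children IKLSU:{C}, M:{T} ∪→ {C,T}; cost 1
[col 2] IL: children I:{T}, L:{T} ∩→ {T}; cost 0
[col 2] SU: children S:{C}, U:{T} ∪→ {C,T}; cost 1
[col 2] KSU: children K:{G}, SU:{C,T} ∪→ {C,G,T}; cost 1
[col 2] IKLSU: children IL:{T}, KSU:{C,G,T} ∩→ {T}; cost 0
[col 2] IKLMSU: children IKLSU:{T}, M:{G} ∪→ {G,T}; cost 1
[col 3] IL: children I:{C}, L:{T} ∪→ {C,T}; cost 1
[col 3] SU: children S:{C}, U:{G} ∪→ {C,G}; cost 1
[col 3] KSU: children K:{A}, SU:{C,G} ∪→ {A,C,G}; cost 1
[col 3] IKLSU: children IL:{C,T}, KSU:{A,C,G} ∩→ {C}; cost 0
[col 3] IKLMSU: children IKLSU:{C}, M:{T} ∪→ {C,T}; cost 1
[col 4] IL: children I:{C}, L:{A} ∪→ {A,C}; cost 1
[col 4] SU: children S:{G}, U:{C} ∪→ {C,G}; cost 1
[col 4] KSU: children K:{G}, SU:{C,G} ∩→ {G}; cost 0
[col 4] IKLSU: children IL:{A,C}, KSU:{G} ∪→ {A,C,G}; cost 1
[col 4] IKLMSU: children IKLSU:{A,C,G}, M:{C} ∩→ {C}; cost 0
[col 5] IL: children I:{A}, L:{T} ∪→ {A,T}; cost 1
[col 5] SU: children S:{T}, U:{T} ∩→ {T}; cost 0
[col 5] KSU: children K:{A}, SU:{T} ∪→ {A,T}; cost 1
[col 5] IKLSU: children IL:{A,T}, KSU:{A,T} ∩→ {A,T}; cost 0
[col 5] IKLMSU: children IKLSU:{A,T}, M:{A} ∩→ {A}; cost 0
[col 6] IL: children I:{T}, L:{G} ∪→ {G,T}; cost 1
[col 6] SU: children S:{A}, U:{G} ∪→ {A,G}; cost 1
[col 6] KSU: children K:{T}, SU:{A,G} ∪→ {A,G,T}; cost 1
[col 6] IKLSU: children IL:{G,T}, KSU:{A,G,T} ∩→ {G,T}; cost 0
[col 6] IKLMSU: children IKLSU:{G,T}, M:{C} ∪→ {C,G,T}; cost 1
per-site changes: [4, 4, 3, 4, 3, 2, 4]; total = 24

A,T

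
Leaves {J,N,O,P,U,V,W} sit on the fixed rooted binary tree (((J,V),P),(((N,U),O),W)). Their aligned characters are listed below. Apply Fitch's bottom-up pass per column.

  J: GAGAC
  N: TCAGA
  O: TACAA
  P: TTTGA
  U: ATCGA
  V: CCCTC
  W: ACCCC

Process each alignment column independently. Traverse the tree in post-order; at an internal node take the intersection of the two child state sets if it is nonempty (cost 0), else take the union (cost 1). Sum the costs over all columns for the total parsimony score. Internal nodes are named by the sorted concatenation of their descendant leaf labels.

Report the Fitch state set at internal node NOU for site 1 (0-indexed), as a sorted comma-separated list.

A,C,T

site 0, node JV: J={G} ∪ V={C} → {C,G} (+1)
site 0, node JPV: JV={C,G} ∪ P={T} → {C,G,T} (+1)
site 0, node NU: N={T} ∪ U={A} → {A,T} (+1)
site 0, node NOU: NU={A,T} ∩ O={T} → {T} (+0)
site 0, node NOUW: NOU={T} ∪ W={A} → {A,T} (+1)
site 0, node JNOPUVW: JPV={C,G,T} ∩ NOUW={A,T} → {T} (+0)
site 1, node JV: J={A} ∪ V={C} → {A,C} (+1)
site 1, node JPV: JV={A,C} ∪ P={T} → {A,C,T} (+1)
site 1, node NU: N={C} ∪ U={T} → {C,T} (+1)
site 1, node NOU: NU={C,T} ∪ O={A} → {A,C,T} (+1)
site 1, node NOUW: NOU={A,C,T} ∩ W={C} → {C} (+0)
site 1, node JNOPUVW: JPV={A,C,T} ∩ NOUW={C} → {C} (+0)
site 2, node JV: J={G} ∪ V={C} → {C,G} (+1)
site 2, node JPV: JV={C,G} ∪ P={T} → {C,G,T} (+1)
site 2, node NU: N={A} ∪ U={C} → {A,C} (+1)
site 2, node NOU: NU={A,C} ∩ O={C} → {C} (+0)
site 2, node NOUW: NOU={C} ∩ W={C} → {C} (+0)
site 2, node JNOPUVW: JPV={C,G,T} ∩ NOUW={C} → {C} (+0)
site 3, node JV: J={A} ∪ V={T} → {A,T} (+1)
site 3, node JPV: JV={A,T} ∪ P={G} → {A,G,T} (+1)
site 3, node NU: N={G} ∩ U={G} → {G} (+0)
site 3, node NOU: NU={G} ∪ O={A} → {A,G} (+1)
site 3, node NOUW: NOU={A,G} ∪ W={C} → {A,C,G} (+1)
site 3, node JNOPUVW: JPV={A,G,T} ∩ NOUW={A,C,G} → {A,G} (+0)
site 4, node JV: J={C} ∩ V={C} → {C} (+0)
site 4, node JPV: JV={C} ∪ P={A} → {A,C} (+1)
site 4, node NU: N={A} ∩ U={A} → {A} (+0)
site 4, node NOU: NU={A} ∩ O={A} → {A} (+0)
site 4, node NOUW: NOU={A} ∪ W={C} → {A,C} (+1)
site 4, node JNOPUVW: JPV={A,C} ∩ NOUW={A,C} → {A,C} (+0)
per-site changes: [4, 4, 3, 4, 2]; total = 17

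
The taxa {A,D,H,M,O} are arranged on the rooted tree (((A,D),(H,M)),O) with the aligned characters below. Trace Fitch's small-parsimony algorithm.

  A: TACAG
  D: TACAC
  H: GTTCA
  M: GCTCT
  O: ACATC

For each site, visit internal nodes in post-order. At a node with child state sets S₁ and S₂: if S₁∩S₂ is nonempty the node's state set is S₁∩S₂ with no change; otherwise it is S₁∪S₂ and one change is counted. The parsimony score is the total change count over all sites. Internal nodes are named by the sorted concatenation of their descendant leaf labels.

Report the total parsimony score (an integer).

11

site 0, node AD: A={T} ∩ D={T} → {T} (+0)
site 0, node HM: H={G} ∩ M={G} → {G} (+0)
site 0, node ADHM: AD={T} ∪ HM={G} → {G,T} (+1)
site 0, node ADHMO: ADHM={G,T} ∪ O={A} → {A,G,T} (+1)
site 1, node AD: A={A} ∩ D={A} → {A} (+0)
site 1, node HM: H={T} ∪ M={C} → {C,T} (+1)
site 1, node ADHM: AD={A} ∪ HM={C,T} → {A,C,T} (+1)
site 1, node ADHMO: ADHM={A,C,T} ∩ O={C} → {C} (+0)
site 2, node AD: A={C} ∩ D={C} → {C} (+0)
site 2, node HM: H={T} ∩ M={T} → {T} (+0)
site 2, node ADHM: AD={C} ∪ HM={T} → {C,T} (+1)
site 2, node ADHMO: ADHM={C,T} ∪ O={A} → {A,C,T} (+1)
site 3, node AD: A={A} ∩ D={A} → {A} (+0)
site 3, node HM: H={C} ∩ M={C} → {C} (+0)
site 3, node ADHM: AD={A} ∪ HM={C} → {A,C} (+1)
site 3, node ADHMO: ADHM={A,C} ∪ O={T} → {A,C,T} (+1)
site 4, node AD: A={G} ∪ D={C} → {C,G} (+1)
site 4, node HM: H={A} ∪ M={T} → {A,T} (+1)
site 4, node ADHM: AD={C,G} ∪ HM={A,T} → {A,C,G,T} (+1)
site 4, node ADHMO: ADHM={A,C,G,T} ∩ O={C} → {C} (+0)
per-site changes: [2, 2, 2, 2, 3]; total = 11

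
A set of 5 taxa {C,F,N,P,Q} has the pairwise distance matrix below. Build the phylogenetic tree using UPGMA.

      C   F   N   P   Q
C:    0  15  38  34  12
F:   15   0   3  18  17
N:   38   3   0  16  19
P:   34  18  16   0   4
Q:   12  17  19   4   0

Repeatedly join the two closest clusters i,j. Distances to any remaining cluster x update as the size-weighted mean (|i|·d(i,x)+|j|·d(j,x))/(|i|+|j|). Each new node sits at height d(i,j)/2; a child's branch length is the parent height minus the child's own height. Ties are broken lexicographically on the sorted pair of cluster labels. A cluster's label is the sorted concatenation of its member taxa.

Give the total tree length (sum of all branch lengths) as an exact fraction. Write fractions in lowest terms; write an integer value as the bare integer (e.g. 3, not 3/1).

step 1: merge (F,N) at d=3; branch lengths F→3/2, N→3/2; new cluster FN
  updated: d(C,FN)=53/2, d(FN,P)=17, d(FN,Q)=18
step 2: merge (P,Q) at d=4; branch lengths P→2, Q→2; new cluster PQ
  updated: d(C,PQ)=23, d(FN,PQ)=35/2
step 3: merge (FN,PQ) at d=35/2; branch lengths FN→29/4, PQ→27/4; new cluster FNPQ
  updated: d(C,FNPQ)=99/4
step 4: merge (C,FNPQ) at d=99/4; branch lengths C→99/8, FNPQ→29/8; new cluster CFNPQ
final tree: (C:99/8,((F:3/2,N:3/2):29/4,(P:2,Q:2):27/4):29/8)
total length: 37

37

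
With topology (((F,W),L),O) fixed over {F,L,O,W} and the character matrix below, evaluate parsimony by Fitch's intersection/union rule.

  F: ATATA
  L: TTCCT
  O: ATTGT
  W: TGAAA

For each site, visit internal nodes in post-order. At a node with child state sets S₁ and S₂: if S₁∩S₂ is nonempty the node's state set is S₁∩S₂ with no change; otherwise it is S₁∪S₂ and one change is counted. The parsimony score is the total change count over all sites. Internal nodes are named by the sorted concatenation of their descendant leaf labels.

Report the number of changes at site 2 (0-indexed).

2

[col 0] FW: children F:{A}, W:{T} ∪→ {A,T}; cost 1
[col 0] FLW: children FW:{A,T}, L:{T} ∩→ {T}; cost 0
[col 0] FLOW: children FLW:{T}, O:{A} ∪→ {A,T}; cost 1
[col 1] FW: children F:{T}, W:{G} ∪→ {G,T}; cost 1
[col 1] FLW: children FW:{G,T}, L:{T} ∩→ {T}; cost 0
[col 1] FLOW: children FLW:{T}, O:{T} ∩→ {T}; cost 0
[col 2] FW: children F:{A}, W:{A} ∩→ {A}; cost 0
[col 2] FLW: children FW:{A}, L:{C} ∪→ {A,C}; cost 1
[col 2] FLOW: children FLW:{A,C}, O:{T} ∪→ {A,C,T}; cost 1
[col 3] FW: children F:{T}, W:{A} ∪→ {A,T}; cost 1
[col 3] FLW: children FW:{A,T}, L:{C} ∪→ {A,C,T}; cost 1
[col 3] FLOW: children FLW:{A,C,T}, O:{G} ∪→ {A,C,G,T}; cost 1
[col 4] FW: children F:{A}, W:{A} ∩→ {A}; cost 0
[col 4] FLW: children FW:{A}, L:{T} ∪→ {A,T}; cost 1
[col 4] FLOW: children FLW:{A,T}, O:{T} ∩→ {T}; cost 0
per-site changes: [2, 1, 2, 3, 1]; total = 9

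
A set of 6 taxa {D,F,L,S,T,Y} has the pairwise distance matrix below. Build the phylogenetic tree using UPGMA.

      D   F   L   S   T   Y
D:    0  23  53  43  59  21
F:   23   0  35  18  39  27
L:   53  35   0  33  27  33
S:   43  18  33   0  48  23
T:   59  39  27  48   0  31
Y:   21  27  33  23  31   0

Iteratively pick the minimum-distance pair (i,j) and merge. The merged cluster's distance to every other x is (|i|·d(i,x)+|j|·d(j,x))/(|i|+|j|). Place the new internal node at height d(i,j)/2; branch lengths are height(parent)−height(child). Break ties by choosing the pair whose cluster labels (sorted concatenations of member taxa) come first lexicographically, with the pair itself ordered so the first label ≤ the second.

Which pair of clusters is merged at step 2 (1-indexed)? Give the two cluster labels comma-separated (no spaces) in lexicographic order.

1. join F+S (d=18) ⇒ FS; edges |F|=9, |S|=9
  updated: d(D,FS)=33, d(FS,L)=34, d(FS,T)=87/2, d(FS,Y)=25
2. join D+Y (d=21) ⇒ DY; edges |D|=21/2, |Y|=21/2
  updated: d(DY,FS)=29, d(DY,L)=43, d(DY,T)=45
3. join L+T (d=27) ⇒ LT; edges |L|=27/2, |T|=27/2
  updated: d(DY,LT)=44, d(FS,LT)=155/4
4. join DY+FS (d=29) ⇒ DFSY; edges |DY|=4, |FS|=11/2
  updated: d(DFSY,LT)=331/8
5. join DFSY+LT (d=331/8) ⇒ DFLSTY; edges |DFSY|=99/16, |LT|=115/16
final tree: (((D:21/2,Y:21/2):4,(F:9,S:9):11/2):99/16,(L:27/2,T:27/2):115/16)
total length: 711/8

D,Y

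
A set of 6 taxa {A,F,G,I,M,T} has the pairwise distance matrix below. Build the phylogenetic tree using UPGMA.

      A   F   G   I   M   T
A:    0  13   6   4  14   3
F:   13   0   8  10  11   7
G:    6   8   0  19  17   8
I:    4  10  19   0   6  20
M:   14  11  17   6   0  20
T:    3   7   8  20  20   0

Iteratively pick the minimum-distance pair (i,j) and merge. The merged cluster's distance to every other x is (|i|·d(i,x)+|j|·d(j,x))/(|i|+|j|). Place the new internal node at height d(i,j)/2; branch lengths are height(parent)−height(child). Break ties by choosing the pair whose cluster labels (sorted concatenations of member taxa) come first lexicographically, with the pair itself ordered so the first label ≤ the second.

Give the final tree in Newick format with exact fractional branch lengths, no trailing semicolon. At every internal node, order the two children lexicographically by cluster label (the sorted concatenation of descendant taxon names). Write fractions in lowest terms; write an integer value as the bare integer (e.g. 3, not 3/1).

((((A:3/2,T:3/2):2,G:7/2):7/6,F:14/3):121/48,(I:3,M:3):67/16)

1. join A+T (d=3) ⇒ AT; edges |A|=3/2, |T|=3/2
  updated: d(AT,F)=10, d(AT,G)=7, d(AT,I)=12, d(AT,M)=17
2. join I+M (d=6) ⇒ IM; edges |I|=3, |M|=3
  updated: d(AT,IM)=29/2, d(F,IM)=21/2, d(G,IM)=18
3. join AT+G (d=7) ⇒ AGT; edges |AT|=2, |G|=7/2
  updated: d(AGT,F)=28/3, d(AGT,IM)=47/3
4. join AGT+F (d=28/3) ⇒ AFGT; edges |AGT|=7/6, |F|=14/3
  updated: d(AFGT,IM)=115/8
5. join AFGT+IM (d=115/8) ⇒ AFGIMT; edges |AFGT|=121/48, |IM|=67/16
final tree: ((((A:3/2,T:3/2):2,G:7/2):7/6,F:14/3):121/48,(I:3,M:3):67/16)
total length: 649/24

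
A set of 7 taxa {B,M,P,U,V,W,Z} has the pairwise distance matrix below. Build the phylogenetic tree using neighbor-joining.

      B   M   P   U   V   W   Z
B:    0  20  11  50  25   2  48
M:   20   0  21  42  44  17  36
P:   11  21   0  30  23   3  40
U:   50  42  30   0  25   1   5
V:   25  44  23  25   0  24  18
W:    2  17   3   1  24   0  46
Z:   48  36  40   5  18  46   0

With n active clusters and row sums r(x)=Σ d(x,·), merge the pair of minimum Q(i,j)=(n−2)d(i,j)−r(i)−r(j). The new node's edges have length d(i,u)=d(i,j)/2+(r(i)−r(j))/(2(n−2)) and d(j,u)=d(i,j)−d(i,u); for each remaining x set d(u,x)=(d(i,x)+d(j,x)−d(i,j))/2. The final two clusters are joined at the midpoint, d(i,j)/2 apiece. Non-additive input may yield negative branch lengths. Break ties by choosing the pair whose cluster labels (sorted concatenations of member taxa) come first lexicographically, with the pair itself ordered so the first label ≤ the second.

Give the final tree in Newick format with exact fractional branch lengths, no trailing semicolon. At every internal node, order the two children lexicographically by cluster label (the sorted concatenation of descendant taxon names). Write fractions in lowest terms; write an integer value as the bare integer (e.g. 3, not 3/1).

((((B:121/24,W:-73/24):63/32,M:497/32):39/32,P:113/32):471/64,((U:-3/2,Z:13/2):193/16,V:111/16):471/64)

1. join U+Z (d=5, Q=-321) ⇒ UZ; edges |U|=-3/2, |Z|=13/2
  updated: d(B,UZ)=93/2, d(M,UZ)=73/2, d(P,UZ)=65/2, d(UZ,V)=19, d(UZ,W)=21
2. join UZ+V (d=19, Q=-429/2) ⇒ UVZ; edges |UZ|=193/16, |V|=111/16
  updated: d(B,UVZ)=105/4, d(M,UVZ)=123/4, d(P,UVZ)=73/4, d(UVZ,W)=13
3. join B+W (d=2, Q=-353/4) ⇒ BW; edges |B|=121/24, |W|=-73/24
  updated: d(BW,M)=35/2, d(BW,P)=6, d(BW,UVZ)=149/8
4. join BW+M (d=35/2, Q=-611/8) ⇒ BMW; edges |BW|=63/32, |M|=497/32
  updated: d(BMW,P)=19/4, d(BMW,UVZ)=255/16
5. join BMW+P (d=19/4, Q=-623/16) ⇒ BMPW; edges |BMW|=39/32, |P|=113/32
  updated: d(BMPW,UVZ)=471/32
6. join BMPW+UVZ (d=471/32) ⇒ BMPUVWZ; edges |BMPW|=471/64, |UVZ|=471/64
final tree: ((((B:121/24,W:-73/24):63/32,M:497/32):39/32,P:113/32):471/64,((U:-3/2,Z:13/2):193/16,V:111/16):471/64)
total length: 2015/32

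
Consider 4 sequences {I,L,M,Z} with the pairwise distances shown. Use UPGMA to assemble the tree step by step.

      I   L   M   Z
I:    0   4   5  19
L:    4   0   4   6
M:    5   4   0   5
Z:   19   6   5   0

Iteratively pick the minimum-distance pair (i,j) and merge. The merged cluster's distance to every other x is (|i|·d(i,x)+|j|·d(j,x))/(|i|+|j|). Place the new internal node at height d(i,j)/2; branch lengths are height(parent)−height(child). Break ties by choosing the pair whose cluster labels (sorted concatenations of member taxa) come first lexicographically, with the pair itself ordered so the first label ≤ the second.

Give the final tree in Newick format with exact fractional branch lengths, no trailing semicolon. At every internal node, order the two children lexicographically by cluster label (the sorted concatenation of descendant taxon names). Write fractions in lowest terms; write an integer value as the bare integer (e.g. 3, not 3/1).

(((I:2,L:2):1/4,M:9/4):11/4,Z:5)

iteration 1: select I,L (d=4); attach at lengths (2, 2); label the merged cluster IL
  updated: d(IL,M)=9/2, d(IL,Z)=25/2
iteration 2: select IL,M (d=9/2); attach at lengths (1/4, 9/4); label the merged cluster ILM
  updated: d(ILM,Z)=10
iteration 3: select ILM,Z (d=10); attach at lengths (11/4, 5); label the merged cluster ILMZ
final tree: (((I:2,L:2):1/4,M:9/4):11/4,Z:5)
total length: 57/4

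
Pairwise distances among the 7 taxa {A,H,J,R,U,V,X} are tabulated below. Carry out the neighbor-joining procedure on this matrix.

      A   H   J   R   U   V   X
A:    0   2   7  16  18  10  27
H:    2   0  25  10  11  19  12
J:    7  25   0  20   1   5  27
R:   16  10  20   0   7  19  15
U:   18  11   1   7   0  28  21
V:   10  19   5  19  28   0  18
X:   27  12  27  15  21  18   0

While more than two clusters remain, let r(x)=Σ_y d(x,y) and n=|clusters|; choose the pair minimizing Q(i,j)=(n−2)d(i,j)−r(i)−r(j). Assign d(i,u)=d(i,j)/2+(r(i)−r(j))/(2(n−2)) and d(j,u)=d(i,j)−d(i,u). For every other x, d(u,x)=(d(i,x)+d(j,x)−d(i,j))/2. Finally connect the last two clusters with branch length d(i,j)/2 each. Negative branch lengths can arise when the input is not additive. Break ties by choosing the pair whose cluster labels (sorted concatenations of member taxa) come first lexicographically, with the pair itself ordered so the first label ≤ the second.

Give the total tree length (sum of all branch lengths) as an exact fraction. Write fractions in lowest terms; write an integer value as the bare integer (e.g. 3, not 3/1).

337/8

step 1: merge (J,U) at d=1, Q=-166; branch lengths J→2/5, U→3/5; new cluster JU
  updated: d(A,JU)=12, d(H,JU)=35/2, d(JU,R)=13, d(JU,V)=16, d(JU,X)=47/2
step 2: merge (A,H) at d=2, Q=-239/2; branch lengths A→29/16, H→3/16; new cluster AH
  updated: d(AH,JU)=55/4, d(AH,R)=12, d(AH,V)=27/2, d(AH,X)=37/2
step 3: merge (R,X) at d=15, Q=-89; branch lengths R→29/6, X→61/6; new cluster RX
  updated: d(AH,RX)=31/4, d(JU,RX)=43/4, d(RX,V)=11
step 4: merge (AH,RX) at d=31/4, Q=-49; branch lengths AH→21/4, RX→5/2; new cluster AHRX
  updated: d(AHRX,JU)=67/8, d(AHRX,V)=67/8
step 5: merge (AHRX,JU) at d=67/8, Q=-131/4; branch lengths AHRX→3/8, JU→8; new cluster AHJRUX
  updated: d(AHJRUX,V)=8
step 6: merge (AHJRUX,V) at d=8; branch lengths AHJRUX→4, V→4; new cluster AHJRUVX
final tree: ((((A:29/16,H:3/16):21/4,(R:29/6,X:61/6):5/2):3/8,(J:2/5,U:3/5):8):4,V:4)
total length: 337/8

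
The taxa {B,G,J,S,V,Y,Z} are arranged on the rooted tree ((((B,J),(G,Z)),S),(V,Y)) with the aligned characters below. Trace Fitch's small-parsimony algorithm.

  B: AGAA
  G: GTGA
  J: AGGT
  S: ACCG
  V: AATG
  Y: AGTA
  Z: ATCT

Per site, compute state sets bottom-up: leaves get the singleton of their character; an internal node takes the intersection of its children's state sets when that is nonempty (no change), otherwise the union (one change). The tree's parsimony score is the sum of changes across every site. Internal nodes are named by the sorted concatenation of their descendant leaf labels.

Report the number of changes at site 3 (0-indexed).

[col 0] BJ: children B:{A}, J:{A} ∩→ {A}; cost 0
[col 0] GZ: children G:{G}, Z:{A} ∪→ {A,G}; cost 1
[col 0] BGJZ: children BJ:{A}, GZ:{A,G} ∩→ {A}; cost 0
[col 0] BGJSZ: children BGJZ:{A}, S:{A} ∩→ {A}; cost 0
[col 0] VY: children V:{A}, Y:{A} ∩→ {A}; cost 0
[col 0] BGJSVYZ: children BGJSZ:{A}, VY:{A} ∩→ {A}; cost 0
[col 1] BJ: children B:{G}, J:{G} ∩→ {G}; cost 0
[col 1] GZ: children G:{T}, Z:{T} ∩→ {T}; cost 0
[col 1] BGJZ: children BJ:{G}, GZ:{T} ∪→ {G,T}; cost 1
[col 1] BGJSZ: children BGJZ:{G,T}, S:{C} ∪→ {C,G,T}; cost 1
[col 1] VY: children V:{A}, Y:{G} ∪→ {A,G}; cost 1
[col 1] BGJSVYZ: children BGJSZ:{C,G,T}, VY:{A,G} ∩→ {G}; cost 0
[col 2] BJ: children B:{A}, J:{G} ∪→ {A,G}; cost 1
[col 2] GZ: children G:{G}, Z:{C} ∪→ {C,G}; cost 1
[col 2] BGJZ: children BJ:{A,G}, GZ:{C,G} ∩→ {G}; cost 0
[col 2] BGJSZ: children BGJZ:{G}, S:{C} ∪→ {C,G}; cost 1
[col 2] VY: children V:{T}, Y:{T} ∩→ {T}; cost 0
[col 2] BGJSVYZ: children BGJSZ:{C,G}, VY:{T} ∪→ {C,G,T}; cost 1
[col 3] BJ: children B:{A}, J:{T} ∪→ {A,T}; cost 1
[col 3] GZ: children G:{A}, Z:{T} ∪→ {A,T}; cost 1
[col 3] BGJZ: children BJ:{A,T}, GZ:{A,T} ∩→ {A,T}; cost 0
[col 3] BGJSZ: children BGJZ:{A,T}, S:{G} ∪→ {A,G,T}; cost 1
[col 3] VY: children V:{G}, Y:{A} ∪→ {A,G}; cost 1
[col 3] BGJSVYZ: children BGJSZ:{A,G,T}, VY:{A,G} ∩→ {A,G}; cost 0
per-site changes: [1, 3, 4, 4]; total = 12

4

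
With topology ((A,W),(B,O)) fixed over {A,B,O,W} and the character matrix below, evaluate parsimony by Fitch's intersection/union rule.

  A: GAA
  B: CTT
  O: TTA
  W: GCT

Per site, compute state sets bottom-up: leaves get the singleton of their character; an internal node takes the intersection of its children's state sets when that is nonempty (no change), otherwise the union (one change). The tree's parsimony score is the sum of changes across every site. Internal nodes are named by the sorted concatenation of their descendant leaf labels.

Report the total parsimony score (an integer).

AW@0: {G} ∩ {G} = {G} (intersection, +0)
BO@0: {C} ∪ {T} = {C,T} (union, +1)
ABOW@0: {G} ∪ {C,T} = {C,G,T} (union, +1)
AW@1: {A} ∪ {C} = {A,C} (union, +1)
BO@1: {T} ∩ {T} = {T} (intersection, +0)
ABOW@1: {A,C} ∪ {T} = {A,C,T} (union, +1)
AW@2: {A} ∪ {T} = {A,T} (union, +1)
BO@2: {T} ∪ {A} = {A,T} (union, +1)
ABOW@2: {A,T} ∩ {A,T} = {A,T} (intersection, +0)
per-site changes: [2, 2, 2]; total = 6

6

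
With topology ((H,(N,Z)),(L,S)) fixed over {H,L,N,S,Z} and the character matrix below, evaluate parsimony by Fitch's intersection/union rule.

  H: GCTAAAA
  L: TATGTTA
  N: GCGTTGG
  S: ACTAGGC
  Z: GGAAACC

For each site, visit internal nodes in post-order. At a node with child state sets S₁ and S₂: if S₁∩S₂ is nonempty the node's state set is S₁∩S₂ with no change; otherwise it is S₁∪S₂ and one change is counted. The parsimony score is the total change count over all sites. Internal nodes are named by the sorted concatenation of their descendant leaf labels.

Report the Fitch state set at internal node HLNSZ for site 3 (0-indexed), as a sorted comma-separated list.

A

site 0, node NZ: N={G} ∩ Z={G} → {G} (+0)
site 0, node HNZ: H={G} ∩ NZ={G} → {G} (+0)
site 0, node LS: L={T} ∪ S={A} → {A,T} (+1)
site 0, node HLNSZ: HNZ={G} ∪ LS={A,T} → {A,G,T} (+1)
site 1, node NZ: N={C} ∪ Z={G} → {C,G} (+1)
site 1, node HNZ: H={C} ∩ NZ={C,G} → {C} (+0)
site 1, node LS: L={A} ∪ S={C} → {A,C} (+1)
site 1, node HLNSZ: HNZ={C} ∩ LS={A,C} → {C} (+0)
site 2, node NZ: N={G} ∪ Z={A} → {A,G} (+1)
site 2, node HNZ: H={T} ∪ NZ={A,G} → {A,G,T} (+1)
site 2, node LS: L={T} ∩ S={T} → {T} (+0)
site 2, node HLNSZ: HNZ={A,G,T} ∩ LS={T} → {T} (+0)
site 3, node NZ: N={T} ∪ Z={A} → {A,T} (+1)
site 3, node HNZ: H={A} ∩ NZ={A,T} → {A} (+0)
site 3, node LS: L={G} ∪ S={A} → {A,G} (+1)
site 3, node HLNSZ: HNZ={A} ∩ LS={A,G} → {A} (+0)
site 4, node NZ: N={T} ∪ Z={A} → {A,T} (+1)
site 4, node HNZ: H={A} ∩ NZ={A,T} → {A} (+0)
site 4, node LS: L={T} ∪ S={G} → {G,T} (+1)
site 4, node HLNSZ: HNZ={A} ∪ LS={G,T} → {A,G,T} (+1)
site 5, node NZ: N={G} ∪ Z={C} → {C,G} (+1)
site 5, node HNZ: H={A} ∪ NZ={C,G} → {A,C,G} (+1)
site 5, node LS: L={T} ∪ S={G} → {G,T} (+1)
site 5, node HLNSZ: HNZ={A,C,G} ∩ LS={G,T} → {G} (+0)
site 6, node NZ: N={G} ∪ Z={C} → {C,G} (+1)
site 6, node HNZ: H={A} ∪ NZ={C,G} → {A,C,G} (+1)
site 6, node LS: L={A} ∪ S={C} → {A,C} (+1)
site 6, node HLNSZ: HNZ={A,C,G} ∩ LS={A,C} → {A,C} (+0)
per-site changes: [2, 2, 2, 2, 3, 3, 3]; total = 17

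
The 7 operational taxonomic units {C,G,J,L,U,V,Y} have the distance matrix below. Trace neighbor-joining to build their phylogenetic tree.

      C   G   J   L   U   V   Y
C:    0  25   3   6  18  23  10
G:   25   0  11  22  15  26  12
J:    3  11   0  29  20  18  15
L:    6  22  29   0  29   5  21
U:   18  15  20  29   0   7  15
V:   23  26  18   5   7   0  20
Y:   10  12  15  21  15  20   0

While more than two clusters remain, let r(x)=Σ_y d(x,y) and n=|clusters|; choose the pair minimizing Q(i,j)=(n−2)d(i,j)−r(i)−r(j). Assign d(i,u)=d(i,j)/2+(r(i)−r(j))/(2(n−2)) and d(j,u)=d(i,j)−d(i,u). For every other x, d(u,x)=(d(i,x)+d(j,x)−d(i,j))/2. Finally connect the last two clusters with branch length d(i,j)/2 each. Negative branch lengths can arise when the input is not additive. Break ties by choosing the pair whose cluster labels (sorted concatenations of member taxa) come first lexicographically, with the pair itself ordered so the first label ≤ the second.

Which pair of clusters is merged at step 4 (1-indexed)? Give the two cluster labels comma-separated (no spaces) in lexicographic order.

step 1: merge (L,V) at d=5, Q=-186; branch lengths L→19/5, V→6/5; new cluster LV
  updated: d(C,LV)=12, d(G,LV)=43/2, d(J,LV)=21, d(LV,U)=31/2, d(LV,Y)=18
step 2: merge (C,J) at d=3, Q=-126; branch lengths C→5/4, J→7/4; new cluster CJ
  updated: d(CJ,G)=33/2, d(CJ,LV)=15, d(CJ,U)=35/2, d(CJ,Y)=11
step 3: merge (LV,U) at d=31/2, Q=-173/2; branch lengths LV→107/12, U→79/12; new cluster LUV
  updated: d(CJ,LUV)=17/2, d(G,LUV)=21/2, d(LUV,Y)=35/4
step 4: merge (CJ,LUV) at d=17/2, Q=-187/4; branch lengths CJ→101/16, LUV→35/16; new cluster CJLUV
  updated: d(CJLUV,G)=37/4, d(CJLUV,Y)=45/8
step 5: merge (CJLUV,G) at d=37/4, Q=-215/8; branch lengths CJLUV→23/16, G→125/16; new cluster CGJLUV
  updated: d(CGJLUV,Y)=67/16
step 6: merge (CGJLUV,Y) at d=67/16; branch lengths CGJLUV→67/32, Y→67/32; new cluster CGJLUVY
final tree: ((((C:5/4,J:7/4):101/16,((L:19/5,V:6/5):107/12,U:79/12):35/16):23/16,G:125/16):67/32,Y:67/32)
total length: 727/16

CJ,LUV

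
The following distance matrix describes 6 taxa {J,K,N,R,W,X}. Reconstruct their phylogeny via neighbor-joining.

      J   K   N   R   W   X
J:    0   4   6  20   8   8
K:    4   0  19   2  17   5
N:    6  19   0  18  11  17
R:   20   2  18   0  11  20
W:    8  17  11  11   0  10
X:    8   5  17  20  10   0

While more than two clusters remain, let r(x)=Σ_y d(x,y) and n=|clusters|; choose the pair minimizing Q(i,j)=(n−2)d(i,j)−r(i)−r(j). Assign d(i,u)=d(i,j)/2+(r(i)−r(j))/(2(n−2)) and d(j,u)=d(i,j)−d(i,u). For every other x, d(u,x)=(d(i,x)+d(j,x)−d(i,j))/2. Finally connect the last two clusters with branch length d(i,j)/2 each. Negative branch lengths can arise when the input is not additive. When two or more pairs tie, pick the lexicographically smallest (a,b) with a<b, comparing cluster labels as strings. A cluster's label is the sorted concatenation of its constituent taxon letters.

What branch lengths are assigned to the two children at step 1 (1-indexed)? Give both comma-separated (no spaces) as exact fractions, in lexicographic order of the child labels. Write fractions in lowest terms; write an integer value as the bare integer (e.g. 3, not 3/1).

-2,4

1. join K+R (d=2, Q=-110) ⇒ KR; edges |K|=-2, |R|=4
  updated: d(J,KR)=11, d(KR,N)=35/2, d(KR,W)=13, d(KR,X)=23/2
2. join J+N (d=6, Q=-133/2) ⇒ JN; edges |J|=-1/12, |N|=73/12
  updated: d(JN,KR)=45/4, d(JN,W)=13/2, d(JN,X)=19/2
3. join JN+W (d=13/2, Q=-175/4) ⇒ JNW; edges |JN|=43/16, |W|=61/16
  updated: d(JNW,KR)=71/8, d(JNW,X)=13/2
4. join JNW+KR (d=71/8, Q=-215/8) ⇒ JKNRW; edges |JNW|=31/16, |KR|=111/16
  updated: d(JKNRW,X)=73/16
5. join JKNRW+X (d=73/16) ⇒ JKNRWX; edges |JKNRW|=73/32, |X|=73/32
final tree: ((((J:-1/12,N:73/12):43/16,W:61/16):31/16,(K:-2,R:4):111/16):73/32,X:73/32)
total length: 447/16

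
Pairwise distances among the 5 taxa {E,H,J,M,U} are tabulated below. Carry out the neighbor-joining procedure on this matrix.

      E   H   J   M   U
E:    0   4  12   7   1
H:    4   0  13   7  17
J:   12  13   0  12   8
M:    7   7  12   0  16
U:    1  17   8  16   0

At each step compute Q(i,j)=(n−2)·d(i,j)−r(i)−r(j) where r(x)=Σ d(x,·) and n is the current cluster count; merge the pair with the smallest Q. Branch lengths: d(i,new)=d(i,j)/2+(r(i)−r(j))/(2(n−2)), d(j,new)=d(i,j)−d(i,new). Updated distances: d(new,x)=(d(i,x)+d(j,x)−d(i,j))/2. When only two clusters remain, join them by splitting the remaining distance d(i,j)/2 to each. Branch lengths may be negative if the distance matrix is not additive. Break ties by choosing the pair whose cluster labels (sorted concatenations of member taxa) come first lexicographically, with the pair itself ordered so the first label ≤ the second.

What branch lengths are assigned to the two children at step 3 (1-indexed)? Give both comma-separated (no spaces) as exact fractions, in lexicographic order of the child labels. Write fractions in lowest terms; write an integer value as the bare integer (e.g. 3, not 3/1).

1. join E+U (d=1, Q=-63) ⇒ EU; edges |E|=-5/2, |U|=7/2
  updated: d(EU,H)=10, d(EU,J)=19/2, d(EU,M)=11
2. join EU+J (d=19/2, Q=-46) ⇒ EJU; edges |EU|=15/4, |J|=23/4
  updated: d(EJU,H)=27/4, d(EJU,M)=27/4
3. join EJU+H (d=27/4, Q=-41/2) ⇒ EHJU; edges |EJU|=13/4, |H|=7/2
  updated: d(EHJU,M)=7/2
4. join EHJU+M (d=7/2) ⇒ EHJMU; edges |EHJU|=7/4, |M|=7/4
final tree: ((((E:-5/2,U:7/2):15/4,J:23/4):13/4,H:7/2):7/4,M:7/4)
total length: 83/4

13/4,7/2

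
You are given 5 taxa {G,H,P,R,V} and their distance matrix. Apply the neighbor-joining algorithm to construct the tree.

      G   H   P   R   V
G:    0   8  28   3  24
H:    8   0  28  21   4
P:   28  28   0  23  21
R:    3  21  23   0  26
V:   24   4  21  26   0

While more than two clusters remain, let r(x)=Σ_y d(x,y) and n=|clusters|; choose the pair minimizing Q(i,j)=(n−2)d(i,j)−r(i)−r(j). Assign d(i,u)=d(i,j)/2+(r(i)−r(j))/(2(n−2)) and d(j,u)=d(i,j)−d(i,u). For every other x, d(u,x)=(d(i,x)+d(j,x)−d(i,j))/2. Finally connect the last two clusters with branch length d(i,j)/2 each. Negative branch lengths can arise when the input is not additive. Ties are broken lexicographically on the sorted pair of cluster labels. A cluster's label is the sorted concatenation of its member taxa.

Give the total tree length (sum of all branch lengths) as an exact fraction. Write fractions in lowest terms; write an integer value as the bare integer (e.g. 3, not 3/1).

307/8

iteration 1: select G,R (d=3, Q=-127); attach at lengths (-1/6, 19/6); label the merged cluster GR
  updated: d(GR,H)=13, d(GR,P)=24, d(GR,V)=47/2
iteration 2: select GR,P (d=24, Q=-171/2); attach at lengths (71/8, 121/8); label the merged cluster GPR
  updated: d(GPR,H)=17/2, d(GPR,V)=41/4
iteration 3: select GPR,H (d=17/2, Q=-91/4); attach at lengths (59/8, 9/8); label the merged cluster GHPR
  updated: d(GHPR,V)=23/8
iteration 4: select GHPR,V (d=23/8); attach at lengths (23/16, 23/16); label the merged cluster GHPRV
final tree: ((((G:-1/6,R:19/6):71/8,P:121/8):59/8,H:9/8):23/16,V:23/16)
total length: 307/8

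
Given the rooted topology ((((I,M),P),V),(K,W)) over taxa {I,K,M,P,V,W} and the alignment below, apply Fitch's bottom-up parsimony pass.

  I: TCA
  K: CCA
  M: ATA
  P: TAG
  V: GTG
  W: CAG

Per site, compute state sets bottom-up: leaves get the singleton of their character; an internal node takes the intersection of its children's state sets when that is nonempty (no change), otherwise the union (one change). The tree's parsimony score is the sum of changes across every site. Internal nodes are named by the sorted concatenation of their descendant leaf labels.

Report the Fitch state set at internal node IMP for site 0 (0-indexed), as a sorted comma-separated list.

T

site 0, node IM: I={T} ∪ M={A} → {A,T} (+1)
site 0, node IMP: IM={A,T} ∩ P={T} → {T} (+0)
site 0, node IMPV: IMP={T} ∪ V={G} → {G,T} (+1)
site 0, node KW: K={C} ∩ W={C} → {C} (+0)
site 0, node IKMPVW: IMPV={G,T} ∪ KW={C} → {C,G,T} (+1)
site 1, node IM: I={C} ∪ M={T} → {C,T} (+1)
site 1, node IMP: IM={C,T} ∪ P={A} → {A,C,T} (+1)
site 1, node IMPV: IMP={A,C,T} ∩ V={T} → {T} (+0)
site 1, node KW: K={C} ∪ W={A} → {A,C} (+1)
site 1, node IKMPVW: IMPV={T} ∪ KW={A,C} → {A,C,T} (+1)
site 2, node IM: I={A} ∩ M={A} → {A} (+0)
site 2, node IMP: IM={A} ∪ P={G} → {A,G} (+1)
site 2, node IMPV: IMP={A,G} ∩ V={G} → {G} (+0)
site 2, node KW: K={A} ∪ W={G} → {A,G} (+1)
site 2, node IKMPVW: IMPV={G} ∩ KW={A,G} → {G} (+0)
per-site changes: [3, 4, 2]; total = 9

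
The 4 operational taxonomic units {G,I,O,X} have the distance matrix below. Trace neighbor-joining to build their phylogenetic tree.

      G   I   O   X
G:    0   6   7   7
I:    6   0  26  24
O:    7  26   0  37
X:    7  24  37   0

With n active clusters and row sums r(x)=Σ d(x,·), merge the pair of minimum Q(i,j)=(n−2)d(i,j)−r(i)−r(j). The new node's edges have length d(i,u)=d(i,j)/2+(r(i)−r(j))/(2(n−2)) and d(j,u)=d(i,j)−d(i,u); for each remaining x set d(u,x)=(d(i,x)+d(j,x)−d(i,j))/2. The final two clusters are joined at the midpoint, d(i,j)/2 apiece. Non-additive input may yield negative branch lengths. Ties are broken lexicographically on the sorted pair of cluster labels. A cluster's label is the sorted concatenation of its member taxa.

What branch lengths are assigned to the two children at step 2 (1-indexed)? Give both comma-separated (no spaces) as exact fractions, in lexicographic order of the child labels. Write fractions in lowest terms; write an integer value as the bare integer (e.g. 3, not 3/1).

7/2,9

iteration 1: select G,O (d=7, Q=-76); attach at lengths (-9, 16); label the merged cluster GO
  updated: d(GO,I)=25/2, d(GO,X)=37/2
iteration 2: select GO,I (d=25/2, Q=-55); attach at lengths (7/2, 9); label the merged cluster GIO
  updated: d(GIO,X)=15
iteration 3: select GIO,X (d=15); attach at lengths (15/2, 15/2); label the merged cluster GIOX
final tree: (((G:-9,O:16):7/2,I:9):15/2,X:15/2)
total length: 69/2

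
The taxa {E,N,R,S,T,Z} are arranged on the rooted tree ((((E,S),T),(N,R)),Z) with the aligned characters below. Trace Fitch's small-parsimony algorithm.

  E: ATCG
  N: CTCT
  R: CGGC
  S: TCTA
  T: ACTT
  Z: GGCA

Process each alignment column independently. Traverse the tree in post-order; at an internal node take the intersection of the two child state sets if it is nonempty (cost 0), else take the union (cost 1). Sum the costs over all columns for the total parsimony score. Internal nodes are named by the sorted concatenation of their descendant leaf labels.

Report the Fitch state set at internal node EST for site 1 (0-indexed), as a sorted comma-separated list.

ES@0: {A} ∪ {T} = {A,T} (union, +1)
EST@0: {A,T} ∩ {A} = {A} (intersection, +0)
NR@0: {C} ∩ {C} = {C} (intersection, +0)
ENRST@0: {A} ∪ {C} = {A,C} (union, +1)
ENRSTZ@0: {A,C} ∪ {G} = {A,C,G} (union, +1)
ES@1: {T} ∪ {C} = {C,T} (union, +1)
EST@1: {C,T} ∩ {C} = {C} (intersection, +0)
NR@1: {T} ∪ {G} = {G,T} (union, +1)
ENRST@1: {C} ∪ {G,T} = {C,G,T} (union, +1)
ENRSTZ@1: {C,G,T} ∩ {G} = {G} (intersection, +0)
ES@2: {C} ∪ {T} = {C,T} (union, +1)
EST@2: {C,T} ∩ {T} = {T} (intersection, +0)
NR@2: {C} ∪ {G} = {C,G} (union, +1)
ENRST@2: {T} ∪ {C,G} = {C,G,T} (union, +1)
ENRSTZ@2: {C,G,T} ∩ {C} = {C} (intersection, +0)
ES@3: {G} ∪ {A} = {A,G} (union, +1)
EST@3: {A,G} ∪ {T} = {A,G,T} (union, +1)
NR@3: {T} ∪ {C} = {C,T} (union, +1)
ENRST@3: {A,G,T} ∩ {C,T} = {T} (intersection, +0)
ENRSTZ@3: {T} ∪ {A} = {A,T} (union, +1)
per-site changes: [3, 3, 3, 4]; total = 13

C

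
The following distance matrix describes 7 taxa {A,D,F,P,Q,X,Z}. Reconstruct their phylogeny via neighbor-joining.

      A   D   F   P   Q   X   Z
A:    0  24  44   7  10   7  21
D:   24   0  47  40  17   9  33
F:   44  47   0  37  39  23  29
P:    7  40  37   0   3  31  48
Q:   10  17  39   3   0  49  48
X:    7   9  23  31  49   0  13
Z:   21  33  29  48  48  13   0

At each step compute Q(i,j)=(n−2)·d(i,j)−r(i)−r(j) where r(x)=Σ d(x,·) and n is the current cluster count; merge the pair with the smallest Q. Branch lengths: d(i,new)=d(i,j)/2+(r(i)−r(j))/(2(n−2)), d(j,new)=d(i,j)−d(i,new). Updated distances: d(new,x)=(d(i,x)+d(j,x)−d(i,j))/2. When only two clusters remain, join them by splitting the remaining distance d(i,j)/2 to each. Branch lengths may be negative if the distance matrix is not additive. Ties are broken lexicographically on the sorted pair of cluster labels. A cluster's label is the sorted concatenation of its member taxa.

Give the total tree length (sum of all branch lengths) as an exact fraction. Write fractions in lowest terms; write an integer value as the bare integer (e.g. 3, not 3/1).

iteration 1: select P,Q (d=3, Q=-317); attach at lengths (3/2, 3/2); label the merged cluster PQ
  updated: d(A,PQ)=7, d(D,PQ)=27, d(F,PQ)=73/2, d(PQ,X)=77/2, d(PQ,Z)=93/2
iteration 2: select A,PQ (d=7, Q=-461/2); attach at lengths (-49/16, 161/16); label the merged cluster APQ
  updated: d(APQ,D)=22, d(APQ,F)=147/4, d(APQ,X)=77/4, d(APQ,Z)=121/4
iteration 3: select F,Z (d=29, Q=-154); attach at lengths (235/12, 113/12); label the merged cluster FZ
  updated: d(APQ,FZ)=19, d(D,FZ)=51/2, d(FZ,X)=7/2
iteration 4: select APQ,D (d=22, Q=-291/4); attach at lengths (191/16, 161/16); label the merged cluster ADPQ
  updated: d(ADPQ,FZ)=45/4, d(ADPQ,X)=25/8
iteration 5: select ADPQ,FZ (d=45/4, Q=-143/8); attach at lengths (87/16, 93/16); label the merged cluster ADFPQZ
  updated: d(ADFPQZ,X)=-37/16
iteration 6: select ADFPQZ,X (d=-37/16); attach at lengths (-37/32, -37/32); label the merged cluster ADFPQXZ
final tree: ((((A:-49/16,(P:3/2,Q:3/2):161/16):191/16,D:161/16):87/16,(F:235/12,Z:113/12):93/16):-37/32,X:-37/32)
total length: 1119/16

1119/16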